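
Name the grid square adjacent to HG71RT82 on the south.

Latitude extended square 2; −1 → 1.
The longitude characters are unchanged.

HG71rt81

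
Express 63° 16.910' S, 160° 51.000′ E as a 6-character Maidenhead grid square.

RC06kr

Add 180° to longitude and 90° to latitude: 340.8500, 26.7182.
Field (20°×10°, letters A–R): 340.8500/20 → 17 → R, 26.7182/10 → 2 → C; chars RC.
Square (2°×1°, digits 0–9): 0.8500/2 → 0, 6.7182/1 → 6; chars 06.
Subsquare (5′×2.5′, letters a–x): 0.8500/0.0833333 → 10 → k, 0.7182/0.0416667 → 17 → r; chars kr.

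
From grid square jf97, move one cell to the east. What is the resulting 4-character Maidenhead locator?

KF07

Longitude square 9; +1 → 10, wraps to 0, carry into field.
Longitude field J = 9; +1 → 10 = K.
The latitude characters are unchanged.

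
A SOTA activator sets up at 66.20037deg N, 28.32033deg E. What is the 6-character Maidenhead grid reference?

KP46de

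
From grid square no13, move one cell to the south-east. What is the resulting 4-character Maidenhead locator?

Longitude square 1; +1 → 2.
Latitude square 3; −1 → 2.

NO22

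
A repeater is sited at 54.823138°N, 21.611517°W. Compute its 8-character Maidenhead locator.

HO94et67

Offset from 180°W / 90°S: lon 158.38848°, lat 144.82314°.
Field (20°×10°, letters A–R): 158.38848/20 → 7 → H, 144.82314/10 → 14 → O; chars HO.
Square (2°×1°, digits 0–9): 18.38848/2 → 9, 4.82314/1 → 4; chars 94.
Subsquare (5′×2.5′, letters a–x): 0.38848/0.0833333 → 4 → e, 0.82314/0.0416667 → 19 → t; chars et.
Extended square (30″×15″, digits 0–9): 0.05515/0.00833333 → 6, 0.03147/0.00416667 → 7; chars 67.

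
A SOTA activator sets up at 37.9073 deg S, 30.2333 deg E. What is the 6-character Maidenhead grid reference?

KF52cc

Add 180° to longitude and 90° to latitude: 210.2333, 52.0927.
Field: lon ⌊210.2333/20⌋ = 10 → K; lat ⌊52.0927/10⌋ = 5 → F.
Square: lon ⌊10.2333/2⌋ = 5; lat ⌊2.0927/1⌋ = 2.
Subsquare: lon ⌊0.2333/0.0833333⌋ = 2 → c; lat ⌊0.0927/0.0416667⌋ = 2 → c.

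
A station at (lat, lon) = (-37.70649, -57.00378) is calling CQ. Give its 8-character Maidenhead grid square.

GF12lh90

Shift to the Maidenhead origin (180°W, 90°S): lon 122.99622, lat 52.29351.
Field (20°×10°, letters A–R): lon ⌊122.99622/20⌋ = 6 → G; lat ⌊52.29351/10⌋ = 5 → F.
Square (2°×1°, digits 0–9): lon ⌊2.99622/2⌋ = 1; lat ⌊2.29351/1⌋ = 2.
Subsquare (5′×2.5′, letters a–x): lon ⌊0.99622/0.0833333⌋ = 11 → l; lat ⌊0.29351/0.0416667⌋ = 7 → h.
Extended square (30″×15″, digits 0–9): lon ⌊0.07955/0.00833333⌋ = 9; lat ⌊0.00184/0.00416667⌋ = 0.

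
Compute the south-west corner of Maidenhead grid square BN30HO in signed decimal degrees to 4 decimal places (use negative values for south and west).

Field B=1, N=13: +1·20° lon, +13·10° lat → SW at lon -160°, lat 40°.
Square 3, 0: +3·2° lon, +0·1° lat → SW at lon -154°, lat 40°.
Subsquare h=7, o=14: +7·0.0833333° lon, +14·0.0416667° lat → SW at lon -153.417°, lat 40.5833°.
latitude 40.5833, longitude -153.4167.

40.5833, -153.4167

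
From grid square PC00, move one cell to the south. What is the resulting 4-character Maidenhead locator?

Latitude square 0; −1 → -1, wraps to 9, carry into field.
Latitude field C = 2; −1 → 1 = B.
The longitude characters are unchanged.

PB09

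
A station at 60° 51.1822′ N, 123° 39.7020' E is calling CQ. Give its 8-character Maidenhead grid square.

PP10tu94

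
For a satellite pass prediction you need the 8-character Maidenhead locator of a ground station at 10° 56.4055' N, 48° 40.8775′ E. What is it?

LK40iw15

Add 180° to longitude and 90° to latitude: 228.68129, 100.94009.
Field: lon ⌊228.68129/20⌋ = 11 → L; lat ⌊100.94009/10⌋ = 10 → K.
Square: lon ⌊8.68129/2⌋ = 4; lat ⌊0.94009/1⌋ = 0.
Subsquare: lon ⌊0.68129/0.0833333⌋ = 8 → i; lat ⌊0.94009/0.0416667⌋ = 22 → w.
Extended square: lon ⌊0.01462/0.00833333⌋ = 1; lat ⌊0.02342/0.00416667⌋ = 5.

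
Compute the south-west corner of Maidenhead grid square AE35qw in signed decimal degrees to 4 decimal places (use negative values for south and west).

-44.0833, -172.6667

Field A=0, E=4: +0·20° lon, +4·10° lat → SW at lon -180°, lat -50°.
Square 3, 5: +3·2° lon, +5·1° lat → SW at lon -174°, lat -45°.
Subsquare q=16, w=22: +16·0.0833333° lon, +22·0.0416667° lat → SW at lon -172.667°, lat -44.0833°.
latitude -44.0833, longitude -172.6667.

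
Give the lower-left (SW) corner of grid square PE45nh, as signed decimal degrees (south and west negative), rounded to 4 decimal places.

-44.7083, 129.0833

Field P=15, E=4: +15·20° lon, +4·10° lat → SW at lon 120°, lat -50°.
Square 4, 5: +4·2° lon, +5·1° lat → SW at lon 128°, lat -45°.
Subsquare n=13, h=7: +13·0.0833333° lon, +7·0.0416667° lat → SW at lon 129.083°, lat -44.7083°.
latitude -44.7083, longitude 129.0833.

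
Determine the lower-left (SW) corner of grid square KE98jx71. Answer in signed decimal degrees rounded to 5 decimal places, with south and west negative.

Field K=10, E=4: +10·20° lon, +4·10° lat → SW at lon 20°, lat -50°.
Square 9, 8: +9·2° lon, +8·1° lat → SW at lon 38°, lat -42°.
Subsquare j=9, x=23: +9·0.0833333° lon, +23·0.0416667° lat → SW at lon 38.75°, lat -41.0417°.
Extended square 7, 1: +7·0.00833333° lon, +1·0.00416667° lat → SW at lon 38.8083°, lat -41.0375°.
latitude -41.03750, longitude 38.80833.

-41.03750, 38.80833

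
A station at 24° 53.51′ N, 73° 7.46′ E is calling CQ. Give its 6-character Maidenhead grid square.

ML64nv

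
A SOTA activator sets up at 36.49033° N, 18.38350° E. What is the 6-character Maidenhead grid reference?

JM96el

Shift to the Maidenhead origin (180°W, 90°S): lon 198.3835, lat 126.4903.
Field: 198.3835/20 → 9 → J, 126.4903/10 → 12 → M; chars JM.
Square: 18.3835/2 → 9, 6.4903/1 → 6; chars 96.
Subsquare: 0.3835/0.0833333 → 4 → e, 0.4903/0.0416667 → 11 → l; chars el.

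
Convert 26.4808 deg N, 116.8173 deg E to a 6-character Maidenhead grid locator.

OL86jl

Offset from 180°W / 90°S: lon 296.8173°, lat 116.4808°.
Field: 296.8173/20 → 14 → O, 116.4808/10 → 11 → L; chars OL.
Square: 16.8173/2 → 8, 6.4808/1 → 6; chars 86.
Subsquare: 0.8173/0.0833333 → 9 → j, 0.4808/0.0416667 → 11 → l; chars jl.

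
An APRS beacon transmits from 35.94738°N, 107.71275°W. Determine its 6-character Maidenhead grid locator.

DM65dw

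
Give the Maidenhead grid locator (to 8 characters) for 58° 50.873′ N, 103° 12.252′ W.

Offset from 180°W / 90°S: lon 76.79580°, lat 148.84788°.
Field: 76.79580/20 → 3 → D, 148.84788/10 → 14 → O; chars DO.
Square: 16.79580/2 → 8, 8.84788/1 → 8; chars 88.
Subsquare: 0.79580/0.0833333 → 9 → j, 0.84788/0.0416667 → 20 → u; chars ju.
Extended square: 0.04580/0.00833333 → 5, 0.01455/0.00416667 → 3; chars 53.

DO88ju53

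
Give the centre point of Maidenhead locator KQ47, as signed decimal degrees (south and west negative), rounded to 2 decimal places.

77.50, 29.00

Field K=10, Q=16: +10·20° lon, +16·10° lat → SW at lon 20°, lat 70°.
Square 4, 7: +4·2° lon, +7·1° lat → SW at lon 28°, lat 77°.
Cell spans 2° lon × 1° lat. Centre is SW corner plus half of each.
latitude 77.50, longitude 29.00.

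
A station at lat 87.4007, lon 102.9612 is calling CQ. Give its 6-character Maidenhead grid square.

Offset from 180°W / 90°S: lon 282.9612°, lat 177.4007°.
Field (20°×10°, letters A–R): lon ⌊282.9612/20⌋ = 14 → O; lat ⌊177.4007/10⌋ = 17 → R.
Square (2°×1°, digits 0–9): lon ⌊2.9612/2⌋ = 1; lat ⌊7.4007/1⌋ = 7.
Subsquare (5′×2.5′, letters a–x): lon ⌊0.9612/0.0833333⌋ = 11 → l; lat ⌊0.4007/0.0416667⌋ = 9 → j.

OR17lj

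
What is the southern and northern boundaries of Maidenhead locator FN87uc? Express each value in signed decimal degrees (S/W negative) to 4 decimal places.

47.0833, 47.1250

Field F=5, N=13: +5·20° lon, +13·10° lat → SW at lon -80°, lat 40°.
Square 8, 7: +8·2° lon, +7·1° lat → SW at lon -64°, lat 47°.
Subsquare u=20, c=2: +20·0.0833333° lon, +2·0.0416667° lat → SW at lon -62.3333°, lat 47.0833°.
Cell spans 0.0833333° lon × 0.0416667° lat.
south 47.0833, north 47.1250.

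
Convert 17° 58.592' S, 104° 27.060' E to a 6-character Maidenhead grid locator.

OH22fa

Offset from 180°W / 90°S: lon 284.4510°, lat 72.0235°.
Field: lon ⌊284.4510/20⌋ = 14 → O; lat ⌊72.0235/10⌋ = 7 → H.
Square: lon ⌊4.4510/2⌋ = 2; lat ⌊2.0235/1⌋ = 2.
Subsquare: lon ⌊0.4510/0.0833333⌋ = 5 → f; lat ⌊0.0235/0.0416667⌋ = 0 → a.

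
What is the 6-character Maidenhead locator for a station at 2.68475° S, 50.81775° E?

LI57jh

Add 180° to longitude and 90° to latitude: 230.8177, 87.3153.
Field: lon ⌊230.8177/20⌋ = 11 → L; lat ⌊87.3153/10⌋ = 8 → I.
Square: lon ⌊10.8177/2⌋ = 5; lat ⌊7.3153/1⌋ = 7.
Subsquare: lon ⌊0.8177/0.0833333⌋ = 9 → j; lat ⌊0.3153/0.0416667⌋ = 7 → h.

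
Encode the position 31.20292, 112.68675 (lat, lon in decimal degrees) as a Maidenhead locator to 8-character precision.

Shift to the Maidenhead origin (180°W, 90°S): lon 292.68675, lat 121.20292.
Field: 292.68675/20 → 14 → O, 121.20292/10 → 12 → M; chars OM.
Square: 12.68675/2 → 6, 1.20292/1 → 1; chars 61.
Subsquare: 0.68675/0.0833333 → 8 → i, 0.20292/0.0416667 → 4 → e; chars ie.
Extended square: 0.02008/0.00833333 → 2, 0.03625/0.00416667 → 8; chars 28.

OM61ie28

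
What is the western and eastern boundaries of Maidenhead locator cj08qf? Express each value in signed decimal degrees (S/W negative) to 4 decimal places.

Field C=2, J=9: +2·20° lon, +9·10° lat → SW at lon -140°, lat 0°.
Square 0, 8: +0·2° lon, +8·1° lat → SW at lon -140°, lat 8°.
Subsquare q=16, f=5: +16·0.0833333° lon, +5·0.0416667° lat → SW at lon -138.667°, lat 8.20833°.
Cell spans 0.0833333° lon × 0.0416667° lat.
west -138.6667, east -138.5833.

-138.6667, -138.5833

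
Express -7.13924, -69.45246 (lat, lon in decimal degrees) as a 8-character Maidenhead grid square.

FI52gu56

Add 180° to longitude and 90° to latitude: 110.54754, 82.86076.
Field: 110.54754/20 → 5 → F, 82.86076/10 → 8 → I; chars FI.
Square: 10.54754/2 → 5, 2.86076/1 → 2; chars 52.
Subsquare: 0.54754/0.0833333 → 6 → g, 0.86076/0.0416667 → 20 → u; chars gu.
Extended square: 0.04754/0.00833333 → 5, 0.02743/0.00416667 → 6; chars 56.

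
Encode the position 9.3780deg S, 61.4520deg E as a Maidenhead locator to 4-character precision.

Add 180° to longitude and 90° to latitude: 241.45, 80.62.
Field: 241.45/20 → 12 → M, 80.62/10 → 8 → I; chars MI.
Square: 1.45/2 → 0, 0.62/1 → 0; chars 00.

MI00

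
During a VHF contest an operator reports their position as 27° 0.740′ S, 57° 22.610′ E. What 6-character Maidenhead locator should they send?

Shift to the Maidenhead origin (180°W, 90°S): lon 237.3768, lat 62.9877.
Field: lon ⌊237.3768/20⌋ = 11 → L; lat ⌊62.9877/10⌋ = 6 → G.
Square: lon ⌊17.3768/2⌋ = 8; lat ⌊2.9877/1⌋ = 2.
Subsquare: lon ⌊1.3768/0.0833333⌋ = 16 → q; lat ⌊0.9877/0.0416667⌋ = 23 → x.

LG82qx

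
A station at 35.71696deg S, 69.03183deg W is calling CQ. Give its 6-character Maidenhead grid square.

FF54lg

Shift to the Maidenhead origin (180°W, 90°S): lon 110.9682, lat 54.2830.
Field: lon ⌊110.9682/20⌋ = 5 → F; lat ⌊54.2830/10⌋ = 5 → F.
Square: lon ⌊10.9682/2⌋ = 5; lat ⌊4.2830/1⌋ = 4.
Subsquare: lon ⌊0.9682/0.0833333⌋ = 11 → l; lat ⌊0.2830/0.0416667⌋ = 6 → g.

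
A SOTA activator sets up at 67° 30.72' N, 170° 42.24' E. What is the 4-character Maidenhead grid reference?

Offset from 180°W / 90°S: lon 350.70°, lat 157.51°.
Field (20°×10°, letters A–R): lon ⌊350.70/20⌋ = 17 → R; lat ⌊157.51/10⌋ = 15 → P.
Square (2°×1°, digits 0–9): lon ⌊10.70/2⌋ = 5; lat ⌊7.51/1⌋ = 7.

RP57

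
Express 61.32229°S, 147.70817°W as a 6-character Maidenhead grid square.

BC68dq

Add 180° to longitude and 90° to latitude: 32.2918, 28.6777.
Field (20°×10°, letters A–R): lon ⌊32.2918/20⌋ = 1 → B; lat ⌊28.6777/10⌋ = 2 → C.
Square (2°×1°, digits 0–9): lon ⌊12.2918/2⌋ = 6; lat ⌊8.6777/1⌋ = 8.
Subsquare (5′×2.5′, letters a–x): lon ⌊0.2918/0.0833333⌋ = 3 → d; lat ⌊0.6777/0.0416667⌋ = 16 → q.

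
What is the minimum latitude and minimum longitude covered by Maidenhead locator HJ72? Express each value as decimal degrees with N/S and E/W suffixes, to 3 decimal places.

2.000° N, 26.000° W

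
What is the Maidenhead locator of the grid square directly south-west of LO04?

KO93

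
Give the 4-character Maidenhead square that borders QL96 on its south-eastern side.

RL05

Longitude square 9; +1 → 10, wraps to 0, carry into field.
Longitude field Q = 16; +1 → 17 = R.
Latitude square 6; −1 → 5.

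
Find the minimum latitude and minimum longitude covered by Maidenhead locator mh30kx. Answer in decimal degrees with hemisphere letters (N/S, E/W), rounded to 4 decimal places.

Field M=12, H=7: +12·20° lon, +7·10° lat → SW at lon 60°, lat -20°.
Square 3, 0: +3·2° lon, +0·1° lat → SW at lon 66°, lat -20°.
Subsquare k=10, x=23: +10·0.0833333° lon, +23·0.0416667° lat → SW at lon 66.8333°, lat -19.0417°.
latitude 19.0417° S, longitude 66.8333° E.

19.0417° S, 66.8333° E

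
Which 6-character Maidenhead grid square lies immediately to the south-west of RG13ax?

Longitude subsquare a = 0; −1 → -1, wraps to 23 = x, carry into square.
Longitude square 1; −1 → 0.
Latitude subsquare x = 23; −1 → 22 = w.

RG03xw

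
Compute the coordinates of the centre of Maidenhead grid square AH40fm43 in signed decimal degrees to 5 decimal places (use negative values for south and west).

Field A=0, H=7: +0·20° lon, +7·10° lat → SW at lon -180°, lat -20°.
Square 4, 0: +4·2° lon, +0·1° lat → SW at lon -172°, lat -20°.
Subsquare f=5, m=12: +5·0.0833333° lon, +12·0.0416667° lat → SW at lon -171.583°, lat -19.5°.
Extended square 4, 3: +4·0.00833333° lon, +3·0.00416667° lat → SW at lon -171.55°, lat -19.4875°.
Cell spans 0.00833333° lon × 0.00416667° lat. Centre is SW corner plus half of each.
latitude -19.48542, longitude -171.54583.

-19.48542, -171.54583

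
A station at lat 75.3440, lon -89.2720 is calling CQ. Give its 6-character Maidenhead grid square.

EQ55ii

Add 180° to longitude and 90° to latitude: 90.7280, 165.3440.
Field (20°×10°, letters A–R): 90.7280/20 → 4 → E, 165.3440/10 → 16 → Q; chars EQ.
Square (2°×1°, digits 0–9): 10.7280/2 → 5, 5.3440/1 → 5; chars 55.
Subsquare (5′×2.5′, letters a–x): 0.7280/0.0833333 → 8 → i, 0.3440/0.0416667 → 8 → i; chars ii.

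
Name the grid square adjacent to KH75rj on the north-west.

KH75qk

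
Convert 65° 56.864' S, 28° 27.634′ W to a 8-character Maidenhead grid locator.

HC54sb42

Offset from 180°W / 90°S: lon 151.53943°, lat 24.05227°.
Field: 151.53943/20 → 7 → H, 24.05227/10 → 2 → C; chars HC.
Square: 11.53943/2 → 5, 4.05227/1 → 4; chars 54.
Subsquare: 1.53943/0.0833333 → 18 → s, 0.05227/0.0416667 → 1 → b; chars sb.
Extended square: 0.03943/0.00833333 → 4, 0.01060/0.00416667 → 2; chars 42.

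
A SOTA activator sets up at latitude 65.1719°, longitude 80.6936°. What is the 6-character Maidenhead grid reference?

NP05ie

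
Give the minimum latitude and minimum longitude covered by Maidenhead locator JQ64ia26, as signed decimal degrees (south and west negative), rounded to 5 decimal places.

74.02500, 12.68333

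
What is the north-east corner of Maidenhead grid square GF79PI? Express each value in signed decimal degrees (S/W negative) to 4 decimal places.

-30.6250, -44.6667

Field G=6, F=5: +6·20° lon, +5·10° lat → SW at lon -60°, lat -40°.
Square 7, 9: +7·2° lon, +9·1° lat → SW at lon -46°, lat -31°.
Subsquare p=15, i=8: +15·0.0833333° lon, +8·0.0416667° lat → SW at lon -44.75°, lat -30.6667°.
Cell spans 0.0833333° lon × 0.0416667° lat. NE corner is SW corner plus one full cell.
latitude -30.6250, longitude -44.6667.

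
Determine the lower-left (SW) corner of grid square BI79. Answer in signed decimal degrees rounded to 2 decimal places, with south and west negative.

-1.00, -146.00

Field B=1, I=8: +1·20° lon, +8·10° lat → SW at lon -160°, lat -10°.
Square 7, 9: +7·2° lon, +9·1° lat → SW at lon -146°, lat -1°.
latitude -1.00, longitude -146.00.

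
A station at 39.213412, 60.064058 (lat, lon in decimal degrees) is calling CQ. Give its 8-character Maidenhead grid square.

MM09af71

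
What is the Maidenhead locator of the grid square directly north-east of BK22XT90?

BK32at01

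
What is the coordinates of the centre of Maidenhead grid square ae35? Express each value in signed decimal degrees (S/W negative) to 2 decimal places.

Field A=0, E=4: +0·20° lon, +4·10° lat → SW at lon -180°, lat -50°.
Square 3, 5: +3·2° lon, +5·1° lat → SW at lon -174°, lat -45°.
Cell spans 2° lon × 1° lat. Centre is SW corner plus half of each.
latitude -44.50, longitude -173.00.

-44.50, -173.00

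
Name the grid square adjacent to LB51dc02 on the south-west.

LB51cc91

Longitude extended square 0; −1 → -1, wraps to 9, carry into subsquare.
Longitude subsquare d = 3; −1 → 2 = c.
Latitude extended square 2; −1 → 1.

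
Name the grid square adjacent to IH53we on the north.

Latitude subsquare e = 4; +1 → 5 = f.
The longitude characters are unchanged.

IH53wf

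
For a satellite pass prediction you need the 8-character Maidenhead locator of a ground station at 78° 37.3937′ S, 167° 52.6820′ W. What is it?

AB61bj40

Add 180° to longitude and 90° to latitude: 12.12197, 11.37677.
Field: 12.12197/20 → 0 → A, 11.37677/10 → 1 → B; chars AB.
Square: 12.12197/2 → 6, 1.37677/1 → 1; chars 61.
Subsquare: 0.12197/0.0833333 → 1 → b, 0.37677/0.0416667 → 9 → j; chars bj.
Extended square: 0.03863/0.00833333 → 4, 0.00177/0.00416667 → 0; chars 40.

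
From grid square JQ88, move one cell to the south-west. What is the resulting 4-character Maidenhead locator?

JQ77

Longitude square 8; −1 → 7.
Latitude square 8; −1 → 7.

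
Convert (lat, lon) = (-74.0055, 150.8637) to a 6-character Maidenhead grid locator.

QB55kx

Shift to the Maidenhead origin (180°W, 90°S): lon 330.8637, lat 15.9945.
Field: 330.8637/20 → 16 → Q, 15.9945/10 → 1 → B; chars QB.
Square: 10.8637/2 → 5, 5.9945/1 → 5; chars 55.
Subsquare: 0.8637/0.0833333 → 10 → k, 0.9945/0.0416667 → 23 → x; chars kx.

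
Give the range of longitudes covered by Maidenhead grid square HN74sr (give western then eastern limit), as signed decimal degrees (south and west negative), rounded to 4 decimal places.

-24.5000, -24.4167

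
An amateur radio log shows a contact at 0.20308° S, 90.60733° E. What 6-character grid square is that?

NI59ht

Add 180° to longitude and 90° to latitude: 270.6073, 89.7969.
Field: 270.6073/20 → 13 → N, 89.7969/10 → 8 → I; chars NI.
Square: 10.6073/2 → 5, 9.7969/1 → 9; chars 59.
Subsquare: 0.6073/0.0833333 → 7 → h, 0.7969/0.0416667 → 19 → t; chars ht.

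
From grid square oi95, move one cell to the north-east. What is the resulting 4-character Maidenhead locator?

PI06

Longitude square 9; +1 → 10, wraps to 0, carry into field.
Longitude field O = 14; +1 → 15 = P.
Latitude square 5; +1 → 6.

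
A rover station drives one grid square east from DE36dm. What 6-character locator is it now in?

DE36em

Longitude subsquare d = 3; +1 → 4 = e.
The latitude characters are unchanged.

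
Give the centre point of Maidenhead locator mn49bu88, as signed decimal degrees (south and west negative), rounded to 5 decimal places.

49.86875, 68.15417

Field M=12, N=13: +12·20° lon, +13·10° lat → SW at lon 60°, lat 40°.
Square 4, 9: +4·2° lon, +9·1° lat → SW at lon 68°, lat 49°.
Subsquare b=1, u=20: +1·0.0833333° lon, +20·0.0416667° lat → SW at lon 68.0833°, lat 49.8333°.
Extended square 8, 8: +8·0.00833333° lon, +8·0.00416667° lat → SW at lon 68.15°, lat 49.8667°.
Cell spans 0.00833333° lon × 0.00416667° lat. Centre is SW corner plus half of each.
latitude 49.86875, longitude 68.15417.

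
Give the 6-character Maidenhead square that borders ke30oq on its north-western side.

Longitude subsquare o = 14; −1 → 13 = n.
Latitude subsquare q = 16; +1 → 17 = r.

KE30nr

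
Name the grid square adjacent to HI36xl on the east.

Longitude subsquare x = 23; +1 → 24, wraps to 0 = a, carry into square.
Longitude square 3; +1 → 4.
The latitude characters are unchanged.

HI46al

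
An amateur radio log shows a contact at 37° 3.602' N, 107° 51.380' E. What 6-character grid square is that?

Add 180° to longitude and 90° to latitude: 287.8563, 127.0600.
Field (20°×10°, letters A–R): 287.8563/20 → 14 → O, 127.0600/10 → 12 → M; chars OM.
Square (2°×1°, digits 0–9): 7.8563/2 → 3, 7.0600/1 → 7; chars 37.
Subsquare (5′×2.5′, letters a–x): 1.8563/0.0833333 → 22 → w, 0.0600/0.0416667 → 1 → b; chars wb.

OM37wb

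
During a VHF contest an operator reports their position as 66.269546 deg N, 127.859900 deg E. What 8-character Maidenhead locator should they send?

PP36wg34

Shift to the Maidenhead origin (180°W, 90°S): lon 307.85990, lat 156.26955.
Field: lon ⌊307.85990/20⌋ = 15 → P; lat ⌊156.26955/10⌋ = 15 → P.
Square: lon ⌊7.85990/2⌋ = 3; lat ⌊6.26955/1⌋ = 6.
Subsquare: lon ⌊1.85990/0.0833333⌋ = 22 → w; lat ⌊0.26955/0.0416667⌋ = 6 → g.
Extended square: lon ⌊0.02657/0.00833333⌋ = 3; lat ⌊0.01955/0.00416667⌋ = 4.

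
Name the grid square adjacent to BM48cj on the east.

BM48dj

Longitude subsquare c = 2; +1 → 3 = d.
The latitude characters are unchanged.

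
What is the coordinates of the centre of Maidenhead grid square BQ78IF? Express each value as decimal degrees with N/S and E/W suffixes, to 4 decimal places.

Field B=1, Q=16: +1·20° lon, +16·10° lat → SW at lon -160°, lat 70°.
Square 7, 8: +7·2° lon, +8·1° lat → SW at lon -146°, lat 78°.
Subsquare i=8, f=5: +8·0.0833333° lon, +5·0.0416667° lat → SW at lon -145.333°, lat 78.2083°.
Cell spans 0.0833333° lon × 0.0416667° lat. Centre is SW corner plus half of each.
latitude 78.2292° N, longitude 145.2917° W.

78.2292° N, 145.2917° W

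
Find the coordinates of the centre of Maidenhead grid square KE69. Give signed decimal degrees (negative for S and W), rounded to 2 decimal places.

-40.50, 33.00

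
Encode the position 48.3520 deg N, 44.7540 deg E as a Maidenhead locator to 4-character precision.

LN28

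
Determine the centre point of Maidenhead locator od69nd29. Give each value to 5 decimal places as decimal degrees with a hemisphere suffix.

50.83542° S, 113.10417° E

Field O=14, D=3: +14·20° lon, +3·10° lat → SW at lon 100°, lat -60°.
Square 6, 9: +6·2° lon, +9·1° lat → SW at lon 112°, lat -51°.
Subsquare n=13, d=3: +13·0.0833333° lon, +3·0.0416667° lat → SW at lon 113.083°, lat -50.875°.
Extended square 2, 9: +2·0.00833333° lon, +9·0.00416667° lat → SW at lon 113.1°, lat -50.8375°.
Cell spans 0.00833333° lon × 0.00416667° lat. Centre is SW corner plus half of each.
latitude 50.83542° S, longitude 113.10417° E.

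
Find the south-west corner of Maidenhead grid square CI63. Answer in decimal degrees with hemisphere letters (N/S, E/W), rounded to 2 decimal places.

7.00° S, 128.00° W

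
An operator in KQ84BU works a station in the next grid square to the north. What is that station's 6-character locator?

KQ84bv

Latitude subsquare u = 20; +1 → 21 = v.
The longitude characters are unchanged.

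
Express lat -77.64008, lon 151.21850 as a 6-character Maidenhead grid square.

Shift to the Maidenhead origin (180°W, 90°S): lon 331.2185, lat 12.3599.
Field: 331.2185/20 → 16 → Q, 12.3599/10 → 1 → B; chars QB.
Square: 11.2185/2 → 5, 2.3599/1 → 2; chars 52.
Subsquare: 1.2185/0.0833333 → 14 → o, 0.3599/0.0416667 → 8 → i; chars oi.

QB52oi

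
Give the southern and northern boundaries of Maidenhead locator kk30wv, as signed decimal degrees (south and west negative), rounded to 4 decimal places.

10.8750, 10.9167

Field K=10, K=10: +10·20° lon, +10·10° lat → SW at lon 20°, lat 10°.
Square 3, 0: +3·2° lon, +0·1° lat → SW at lon 26°, lat 10°.
Subsquare w=22, v=21: +22·0.0833333° lon, +21·0.0416667° lat → SW at lon 27.8333°, lat 10.875°.
Cell spans 0.0833333° lon × 0.0416667° lat.
south 10.8750, north 10.9167.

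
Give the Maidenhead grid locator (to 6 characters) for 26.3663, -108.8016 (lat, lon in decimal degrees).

Shift to the Maidenhead origin (180°W, 90°S): lon 71.1984, lat 116.3663.
Field (20°×10°, letters A–R): 71.1984/20 → 3 → D, 116.3663/10 → 11 → L; chars DL.
Square (2°×1°, digits 0–9): 11.1984/2 → 5, 6.3663/1 → 6; chars 56.
Subsquare (5′×2.5′, letters a–x): 1.1984/0.0833333 → 14 → o, 0.3663/0.0416667 → 8 → i; chars oi.

DL56oi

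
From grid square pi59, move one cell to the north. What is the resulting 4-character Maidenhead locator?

PJ50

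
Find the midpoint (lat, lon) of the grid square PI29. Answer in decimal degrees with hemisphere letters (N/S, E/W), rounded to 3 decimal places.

0.500° S, 125.000° E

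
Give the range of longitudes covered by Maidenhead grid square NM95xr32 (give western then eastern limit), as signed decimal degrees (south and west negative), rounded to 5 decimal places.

99.94167, 99.95000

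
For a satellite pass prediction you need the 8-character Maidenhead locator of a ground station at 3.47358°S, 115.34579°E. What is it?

Shift to the Maidenhead origin (180°W, 90°S): lon 295.34579, lat 86.52642.
Field (20°×10°, letters A–R): lon ⌊295.34579/20⌋ = 14 → O; lat ⌊86.52642/10⌋ = 8 → I.
Square (2°×1°, digits 0–9): lon ⌊15.34579/2⌋ = 7; lat ⌊6.52642/1⌋ = 6.
Subsquare (5′×2.5′, letters a–x): lon ⌊1.34579/0.0833333⌋ = 16 → q; lat ⌊0.52642/0.0416667⌋ = 12 → m.
Extended square (30″×15″, digits 0–9): lon ⌊0.01246/0.00833333⌋ = 1; lat ⌊0.02642/0.00416667⌋ = 6.

OI76qm16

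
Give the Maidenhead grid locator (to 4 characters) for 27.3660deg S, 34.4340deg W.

HG22

Shift to the Maidenhead origin (180°W, 90°S): lon 145.57, lat 62.63.
Field (20°×10°, letters A–R): 145.57/20 → 7 → H, 62.63/10 → 6 → G; chars HG.
Square (2°×1°, digits 0–9): 5.57/2 → 2, 2.63/1 → 2; chars 22.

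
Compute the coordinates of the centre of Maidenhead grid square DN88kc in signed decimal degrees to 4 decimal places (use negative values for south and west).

48.1042, -103.1250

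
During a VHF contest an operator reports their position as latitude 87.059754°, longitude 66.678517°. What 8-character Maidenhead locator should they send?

MR37ib14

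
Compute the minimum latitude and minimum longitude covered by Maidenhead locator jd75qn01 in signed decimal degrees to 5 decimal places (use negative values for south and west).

-54.45417, 15.33333

Field J=9, D=3: +9·20° lon, +3·10° lat → SW at lon 0°, lat -60°.
Square 7, 5: +7·2° lon, +5·1° lat → SW at lon 14°, lat -55°.
Subsquare q=16, n=13: +16·0.0833333° lon, +13·0.0416667° lat → SW at lon 15.3333°, lat -54.4583°.
Extended square 0, 1: +0·0.00833333° lon, +1·0.00416667° lat → SW at lon 15.3333°, lat -54.4542°.
latitude -54.45417, longitude 15.33333.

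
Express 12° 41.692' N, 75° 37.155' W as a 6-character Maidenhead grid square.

Shift to the Maidenhead origin (180°W, 90°S): lon 104.3808, lat 102.6949.
Field (20°×10°, letters A–R): lon ⌊104.3808/20⌋ = 5 → F; lat ⌊102.6949/10⌋ = 10 → K.
Square (2°×1°, digits 0–9): lon ⌊4.3808/2⌋ = 2; lat ⌊2.6949/1⌋ = 2.
Subsquare (5′×2.5′, letters a–x): lon ⌊0.3808/0.0833333⌋ = 4 → e; lat ⌊0.6949/0.0416667⌋ = 16 → q.

FK22eq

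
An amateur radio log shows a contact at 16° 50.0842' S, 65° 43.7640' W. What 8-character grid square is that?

FH73dd29

Offset from 180°W / 90°S: lon 114.27060°, lat 73.16526°.
Field: 114.27060/20 → 5 → F, 73.16526/10 → 7 → H; chars FH.
Square: 14.27060/2 → 7, 3.16526/1 → 3; chars 73.
Subsquare: 0.27060/0.0833333 → 3 → d, 0.16526/0.0416667 → 3 → d; chars dd.
Extended square: 0.02060/0.00833333 → 2, 0.04026/0.00416667 → 9; chars 29.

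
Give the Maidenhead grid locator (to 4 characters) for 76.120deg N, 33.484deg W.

HQ36

Add 180° to longitude and 90° to latitude: 146.52, 166.12.
Field: 146.52/20 → 7 → H, 166.12/10 → 16 → Q; chars HQ.
Square: 6.52/2 → 3, 6.12/1 → 6; chars 36.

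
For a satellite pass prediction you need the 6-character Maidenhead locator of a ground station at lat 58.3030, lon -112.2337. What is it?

Shift to the Maidenhead origin (180°W, 90°S): lon 67.7663, lat 148.3030.
Field: 67.7663/20 → 3 → D, 148.3030/10 → 14 → O; chars DO.
Square: 7.7663/2 → 3, 8.3030/1 → 8; chars 38.
Subsquare: 1.7663/0.0833333 → 21 → v, 0.3030/0.0416667 → 7 → h; chars vh.

DO38vh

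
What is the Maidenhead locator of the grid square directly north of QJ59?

Latitude square 9; +1 → 10, wraps to 0, carry into field.
Latitude field J = 9; +1 → 10 = K.
The longitude characters are unchanged.

QK50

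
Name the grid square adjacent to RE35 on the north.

RE36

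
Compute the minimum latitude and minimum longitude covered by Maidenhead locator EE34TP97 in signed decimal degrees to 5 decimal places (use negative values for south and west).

-45.34583, -92.34167

Field E=4, E=4: +4·20° lon, +4·10° lat → SW at lon -100°, lat -50°.
Square 3, 4: +3·2° lon, +4·1° lat → SW at lon -94°, lat -46°.
Subsquare t=19, p=15: +19·0.0833333° lon, +15·0.0416667° lat → SW at lon -92.4167°, lat -45.375°.
Extended square 9, 7: +9·0.00833333° lon, +7·0.00416667° lat → SW at lon -92.3417°, lat -45.3458°.
latitude -45.34583, longitude -92.34167.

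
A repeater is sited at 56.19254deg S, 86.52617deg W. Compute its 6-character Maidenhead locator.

ED63rt

Add 180° to longitude and 90° to latitude: 93.4738, 33.8075.
Field (20°×10°, letters A–R): lon ⌊93.4738/20⌋ = 4 → E; lat ⌊33.8075/10⌋ = 3 → D.
Square (2°×1°, digits 0–9): lon ⌊13.4738/2⌋ = 6; lat ⌊3.8075/1⌋ = 3.
Subsquare (5′×2.5′, letters a–x): lon ⌊1.4738/0.0833333⌋ = 17 → r; lat ⌊0.8075/0.0416667⌋ = 19 → t.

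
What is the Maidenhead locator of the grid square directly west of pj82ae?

PJ72xe

Longitude subsquare a = 0; −1 → -1, wraps to 23 = x, carry into square.
Longitude square 8; −1 → 7.
The latitude characters are unchanged.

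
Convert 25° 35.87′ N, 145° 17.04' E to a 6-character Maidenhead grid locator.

Offset from 180°W / 90°S: lon 325.2840°, lat 115.5978°.
Field: lon ⌊325.2840/20⌋ = 16 → Q; lat ⌊115.5978/10⌋ = 11 → L.
Square: lon ⌊5.2840/2⌋ = 2; lat ⌊5.5978/1⌋ = 5.
Subsquare: lon ⌊1.2840/0.0833333⌋ = 15 → p; lat ⌊0.5978/0.0416667⌋ = 14 → o.

QL25po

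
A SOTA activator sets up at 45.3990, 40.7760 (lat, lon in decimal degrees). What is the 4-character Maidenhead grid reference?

LN05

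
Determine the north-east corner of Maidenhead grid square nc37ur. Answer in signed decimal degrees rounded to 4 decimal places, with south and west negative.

-62.2500, 87.7500

Field N=13, C=2: +13·20° lon, +2·10° lat → SW at lon 80°, lat -70°.
Square 3, 7: +3·2° lon, +7·1° lat → SW at lon 86°, lat -63°.
Subsquare u=20, r=17: +20·0.0833333° lon, +17·0.0416667° lat → SW at lon 87.6667°, lat -62.2917°.
Cell spans 0.0833333° lon × 0.0416667° lat. NE corner is SW corner plus one full cell.
latitude -62.2500, longitude 87.7500.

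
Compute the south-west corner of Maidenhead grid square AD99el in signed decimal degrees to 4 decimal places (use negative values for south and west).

-50.5417, -161.6667

Field A=0, D=3: +0·20° lon, +3·10° lat → SW at lon -180°, lat -60°.
Square 9, 9: +9·2° lon, +9·1° lat → SW at lon -162°, lat -51°.
Subsquare e=4, l=11: +4·0.0833333° lon, +11·0.0416667° lat → SW at lon -161.667°, lat -50.5417°.
latitude -50.5417, longitude -161.6667.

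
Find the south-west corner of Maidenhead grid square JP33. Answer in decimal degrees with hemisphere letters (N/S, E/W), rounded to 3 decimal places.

63.000° N, 6.000° E

Field J=9, P=15: +9·20° lon, +15·10° lat → SW at lon 0°, lat 60°.
Square 3, 3: +3·2° lon, +3·1° lat → SW at lon 6°, lat 63°.
latitude 63.000° N, longitude 6.000° E.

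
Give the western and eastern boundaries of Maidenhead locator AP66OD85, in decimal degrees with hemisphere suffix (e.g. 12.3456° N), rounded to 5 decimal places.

Field A=0, P=15: +0·20° lon, +15·10° lat → SW at lon -180°, lat 60°.
Square 6, 6: +6·2° lon, +6·1° lat → SW at lon -168°, lat 66°.
Subsquare o=14, d=3: +14·0.0833333° lon, +3·0.0416667° lat → SW at lon -166.833°, lat 66.125°.
Extended square 8, 5: +8·0.00833333° lon, +5·0.00416667° lat → SW at lon -166.767°, lat 66.1458°.
Cell spans 0.00833333° lon × 0.00416667° lat.
west 166.76667° W, east 166.75833° W.

166.76667° W, 166.75833° W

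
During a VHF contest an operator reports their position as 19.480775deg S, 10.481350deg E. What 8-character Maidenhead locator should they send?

Shift to the Maidenhead origin (180°W, 90°S): lon 190.48135, lat 70.51923.
Field: lon ⌊190.48135/20⌋ = 9 → J; lat ⌊70.51923/10⌋ = 7 → H.
Square: lon ⌊10.48135/2⌋ = 5; lat ⌊0.51923/1⌋ = 0.
Subsquare: lon ⌊0.48135/0.0833333⌋ = 5 → f; lat ⌊0.51923/0.0416667⌋ = 12 → m.
Extended square: lon ⌊0.06468/0.00833333⌋ = 7; lat ⌊0.01923/0.00416667⌋ = 4.

JH50fm74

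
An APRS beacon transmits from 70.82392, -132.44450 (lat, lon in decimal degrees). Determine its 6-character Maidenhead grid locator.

CQ30st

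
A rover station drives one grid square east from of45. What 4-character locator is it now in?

Longitude square 4; +1 → 5.
The latitude characters are unchanged.

OF55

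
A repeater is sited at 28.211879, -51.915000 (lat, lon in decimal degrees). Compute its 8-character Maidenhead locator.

Offset from 180°W / 90°S: lon 128.08500°, lat 118.21188°.
Field: 128.08500/20 → 6 → G, 118.21188/10 → 11 → L; chars GL.
Square: 8.08500/2 → 4, 8.21188/1 → 8; chars 48.
Subsquare: 0.08500/0.0833333 → 1 → b, 0.21188/0.0416667 → 5 → f; chars bf.
Extended square: 0.00167/0.00833333 → 0, 0.00355/0.00416667 → 0; chars 00.

GL48bf00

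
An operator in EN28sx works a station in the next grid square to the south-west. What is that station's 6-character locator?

EN28rw

Longitude subsquare s = 18; −1 → 17 = r.
Latitude subsquare x = 23; −1 → 22 = w.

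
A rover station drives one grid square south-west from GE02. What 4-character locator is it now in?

FE91

Longitude square 0; −1 → -1, wraps to 9, carry into field.
Longitude field G = 6; −1 → 5 = F.
Latitude square 2; −1 → 1.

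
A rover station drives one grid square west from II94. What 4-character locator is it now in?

II84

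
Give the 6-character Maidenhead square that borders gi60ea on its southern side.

GH69ex

Latitude subsquare a = 0; −1 → -1, wraps to 23 = x, carry into square.
Latitude square 0; −1 → -1, wraps to 9, carry into field.
Latitude field I = 8; −1 → 7 = H.
The longitude characters are unchanged.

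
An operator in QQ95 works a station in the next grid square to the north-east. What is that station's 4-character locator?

RQ06

Longitude square 9; +1 → 10, wraps to 0, carry into field.
Longitude field Q = 16; +1 → 17 = R.
Latitude square 5; +1 → 6.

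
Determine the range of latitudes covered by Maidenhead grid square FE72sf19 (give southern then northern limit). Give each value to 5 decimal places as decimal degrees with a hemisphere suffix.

47.75417° S, 47.75000° S

Field F=5, E=4: +5·20° lon, +4·10° lat → SW at lon -80°, lat -50°.
Square 7, 2: +7·2° lon, +2·1° lat → SW at lon -66°, lat -48°.
Subsquare s=18, f=5: +18·0.0833333° lon, +5·0.0416667° lat → SW at lon -64.5°, lat -47.7917°.
Extended square 1, 9: +1·0.00833333° lon, +9·0.00416667° lat → SW at lon -64.4917°, lat -47.7542°.
Cell spans 0.00833333° lon × 0.00416667° lat.
south 47.75417° S, north 47.75000° S.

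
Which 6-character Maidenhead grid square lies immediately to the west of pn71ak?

PN61xk

Longitude subsquare a = 0; −1 → -1, wraps to 23 = x, carry into square.
Longitude square 7; −1 → 6.
The latitude characters are unchanged.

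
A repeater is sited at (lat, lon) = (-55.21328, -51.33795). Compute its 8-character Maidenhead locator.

GD44hs98

Add 180° to longitude and 90° to latitude: 128.66205, 34.78672.
Field (20°×10°, letters A–R): lon ⌊128.66205/20⌋ = 6 → G; lat ⌊34.78672/10⌋ = 3 → D.
Square (2°×1°, digits 0–9): lon ⌊8.66205/2⌋ = 4; lat ⌊4.78672/1⌋ = 4.
Subsquare (5′×2.5′, letters a–x): lon ⌊0.66205/0.0833333⌋ = 7 → h; lat ⌊0.78672/0.0416667⌋ = 18 → s.
Extended square (30″×15″, digits 0–9): lon ⌊0.07872/0.00833333⌋ = 9; lat ⌊0.03672/0.00416667⌋ = 8.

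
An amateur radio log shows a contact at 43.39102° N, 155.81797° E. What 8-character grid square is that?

QN73vj83

Offset from 180°W / 90°S: lon 335.81797°, lat 133.39102°.
Field: lon ⌊335.81797/20⌋ = 16 → Q; lat ⌊133.39102/10⌋ = 13 → N.
Square: lon ⌊15.81797/2⌋ = 7; lat ⌊3.39102/1⌋ = 3.
Subsquare: lon ⌊1.81797/0.0833333⌋ = 21 → v; lat ⌊0.39102/0.0416667⌋ = 9 → j.
Extended square: lon ⌊0.06797/0.00833333⌋ = 8; lat ⌊0.01602/0.00416667⌋ = 3.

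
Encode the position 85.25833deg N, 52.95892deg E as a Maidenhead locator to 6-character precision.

Shift to the Maidenhead origin (180°W, 90°S): lon 232.9589, lat 175.2583.
Field: lon ⌊232.9589/20⌋ = 11 → L; lat ⌊175.2583/10⌋ = 17 → R.
Square: lon ⌊12.9589/2⌋ = 6; lat ⌊5.2583/1⌋ = 5.
Subsquare: lon ⌊0.9589/0.0833333⌋ = 11 → l; lat ⌊0.2583/0.0416667⌋ = 6 → g.

LR65lg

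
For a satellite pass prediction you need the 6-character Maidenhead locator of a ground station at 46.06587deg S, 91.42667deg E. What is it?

NE53rw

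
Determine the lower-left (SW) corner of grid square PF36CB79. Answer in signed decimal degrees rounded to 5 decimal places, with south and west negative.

-33.92083, 126.22500

Field P=15, F=5: +15·20° lon, +5·10° lat → SW at lon 120°, lat -40°.
Square 3, 6: +3·2° lon, +6·1° lat → SW at lon 126°, lat -34°.
Subsquare c=2, b=1: +2·0.0833333° lon, +1·0.0416667° lat → SW at lon 126.167°, lat -33.9583°.
Extended square 7, 9: +7·0.00833333° lon, +9·0.00416667° lat → SW at lon 126.225°, lat -33.9208°.
latitude -33.92083, longitude 126.22500.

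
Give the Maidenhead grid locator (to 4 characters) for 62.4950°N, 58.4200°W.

GP02

Offset from 180°W / 90°S: lon 121.58°, lat 152.50°.
Field: lon ⌊121.58/20⌋ = 6 → G; lat ⌊152.50/10⌋ = 15 → P.
Square: lon ⌊1.58/2⌋ = 0; lat ⌊2.50/1⌋ = 2.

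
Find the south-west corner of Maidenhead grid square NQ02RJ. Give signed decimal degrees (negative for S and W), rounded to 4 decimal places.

72.3750, 81.4167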